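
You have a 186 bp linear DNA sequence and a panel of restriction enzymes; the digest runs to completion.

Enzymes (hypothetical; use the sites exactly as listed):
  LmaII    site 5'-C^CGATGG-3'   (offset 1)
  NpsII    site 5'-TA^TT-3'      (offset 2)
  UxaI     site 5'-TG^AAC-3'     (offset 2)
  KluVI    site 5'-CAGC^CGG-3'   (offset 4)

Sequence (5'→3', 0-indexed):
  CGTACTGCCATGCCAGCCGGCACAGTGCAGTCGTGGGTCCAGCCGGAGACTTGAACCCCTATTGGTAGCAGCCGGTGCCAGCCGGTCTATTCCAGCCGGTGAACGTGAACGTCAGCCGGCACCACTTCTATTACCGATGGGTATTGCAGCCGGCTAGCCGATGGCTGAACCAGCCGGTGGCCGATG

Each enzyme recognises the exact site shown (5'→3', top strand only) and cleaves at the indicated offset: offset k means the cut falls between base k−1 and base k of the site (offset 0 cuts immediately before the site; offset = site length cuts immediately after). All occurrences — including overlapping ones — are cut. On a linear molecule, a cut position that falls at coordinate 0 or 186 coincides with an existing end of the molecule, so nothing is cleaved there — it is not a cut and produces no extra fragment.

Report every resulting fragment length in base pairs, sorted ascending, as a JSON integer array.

[4,5,6,7,7,7,7,8,8,9,9,9,10,10,11,12,14,17,26]

Site scan:
  LmaII (CCGATGG, off=1): starts [133, 157] → cuts [134, 158]
  NpsII (TATT, off=2): starts [59, 87, 128, 141] → cuts [61, 89, 130, 143]
  UxaI (TGAAC, off=2): starts [51, 99, 105, 165] → cuts [53, 101, 107, 167]
  KluVI (CAGCCGG, off=4): starts [13, 39, 68, 78, 92, 112, 146, 170] → cuts [17, 43, 72, 82, 96, 116, 150, 174]

Pooled cuts: [17, 43, 53, 61, 72, 82, 89, 96, 101, 107, 116, 130, 134, 143, 150, 158, 167, 174]

Fragments:
  [0,17): 17 bp
  [17,43): 26 bp
  [43,53): 10 bp
  [53,61): 8 bp
  [61,72): 11 bp
  [72,82): 10 bp
  [82,89): 7 bp
  [89,96): 7 bp
  [96,101): 5 bp
  [101,107): 6 bp
  [107,116): 9 bp
  [116,130): 14 bp
  [130,134): 4 bp
  [134,143): 9 bp
  [143,150): 7 bp
  [150,158): 8 bp
  [158,167): 9 bp
  [167,174): 7 bp
  [174,186): 12 bp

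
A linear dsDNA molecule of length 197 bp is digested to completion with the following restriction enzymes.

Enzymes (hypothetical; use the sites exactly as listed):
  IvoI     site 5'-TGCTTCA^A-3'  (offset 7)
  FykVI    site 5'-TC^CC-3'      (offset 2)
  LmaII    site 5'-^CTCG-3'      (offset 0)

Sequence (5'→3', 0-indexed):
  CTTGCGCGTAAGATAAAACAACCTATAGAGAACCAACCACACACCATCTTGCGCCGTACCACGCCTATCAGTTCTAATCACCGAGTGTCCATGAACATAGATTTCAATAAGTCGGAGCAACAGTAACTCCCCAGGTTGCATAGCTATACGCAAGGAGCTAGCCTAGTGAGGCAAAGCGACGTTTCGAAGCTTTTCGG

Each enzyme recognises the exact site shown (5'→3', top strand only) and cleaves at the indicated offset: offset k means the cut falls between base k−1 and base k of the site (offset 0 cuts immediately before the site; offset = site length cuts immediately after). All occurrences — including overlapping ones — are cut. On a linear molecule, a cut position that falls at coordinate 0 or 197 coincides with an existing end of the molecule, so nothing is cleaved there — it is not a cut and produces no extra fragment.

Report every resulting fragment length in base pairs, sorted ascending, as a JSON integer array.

Scan for sites:
  IvoI (TGCTTCAA, off=7): no sites
  FykVI TCCC/2: at [127] ⇒ [129]
  LmaII (CTCG, off=0): no sites

All cut coordinates (distinct, sorted): [129]

Fragments:
  [0,129): 129 bp
  [129,197): 68 bp

[68,129]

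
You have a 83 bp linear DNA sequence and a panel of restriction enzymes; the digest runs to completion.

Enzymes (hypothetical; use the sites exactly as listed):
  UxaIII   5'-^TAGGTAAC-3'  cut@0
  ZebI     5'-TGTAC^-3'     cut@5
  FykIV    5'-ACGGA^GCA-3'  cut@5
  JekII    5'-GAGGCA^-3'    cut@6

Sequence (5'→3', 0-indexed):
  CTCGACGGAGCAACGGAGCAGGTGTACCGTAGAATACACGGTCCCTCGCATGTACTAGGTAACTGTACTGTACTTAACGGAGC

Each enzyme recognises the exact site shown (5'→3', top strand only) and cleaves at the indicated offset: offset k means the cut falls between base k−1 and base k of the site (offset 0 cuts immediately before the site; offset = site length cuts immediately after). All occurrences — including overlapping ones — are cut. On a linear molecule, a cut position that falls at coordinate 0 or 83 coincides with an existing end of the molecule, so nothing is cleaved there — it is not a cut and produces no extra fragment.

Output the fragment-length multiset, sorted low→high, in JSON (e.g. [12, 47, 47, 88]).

Site scan:
  UxaIII TAGGTAAC/0: at [55] ⇒ [55]
  ZebI TGTAC/5: at [22, 50, 63, 68] ⇒ [27, 55, 68, 73]
  FykIV ACGGAGCA/5: at [4, 12] ⇒ [9, 17]
  JekII (GAGGCA, off=6): no sites

Pooled cuts: [9, 17, 27, 55, 68, 73]

Fragment lengths:
  [0,9): 9 bp
  [9,17): 8 bp
  [17,27): 10 bp
  [27,55): 28 bp
  [55,68): 13 bp
  [68,73): 5 bp
  [73,83): 10 bp

[5,8,9,10,10,13,28]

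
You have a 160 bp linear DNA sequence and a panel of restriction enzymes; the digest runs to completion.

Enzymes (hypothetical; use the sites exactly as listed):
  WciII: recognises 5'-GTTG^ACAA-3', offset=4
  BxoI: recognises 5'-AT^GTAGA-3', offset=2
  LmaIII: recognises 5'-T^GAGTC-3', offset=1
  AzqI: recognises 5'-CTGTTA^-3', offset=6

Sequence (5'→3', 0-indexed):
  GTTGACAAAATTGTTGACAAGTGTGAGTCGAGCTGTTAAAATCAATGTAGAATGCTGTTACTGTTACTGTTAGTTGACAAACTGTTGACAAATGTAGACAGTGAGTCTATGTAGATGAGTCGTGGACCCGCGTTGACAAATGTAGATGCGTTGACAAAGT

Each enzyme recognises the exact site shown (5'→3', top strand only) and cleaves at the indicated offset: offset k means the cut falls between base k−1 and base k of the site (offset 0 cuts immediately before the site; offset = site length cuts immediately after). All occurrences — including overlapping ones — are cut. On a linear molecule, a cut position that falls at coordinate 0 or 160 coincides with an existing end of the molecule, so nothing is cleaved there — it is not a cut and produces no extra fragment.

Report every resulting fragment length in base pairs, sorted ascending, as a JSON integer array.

[4,4,6,6,6,6,6,7,8,8,8,9,11,12,12,14,14,19]

Per-enzyme occurrences:
  WciII GTTGACAA/4: at [0, 12, 72, 83, 131, 149] ⇒ [4, 16, 76, 87, 135, 153]
  BxoI ATGTAGA/2: at [44, 91, 108, 139] ⇒ [46, 93, 110, 141]
  LmaIII TGAGTC/1: at [23, 101, 115] ⇒ [24, 102, 116]
  AzqI CTGTTA/6: at [32, 54, 60, 66] ⇒ [38, 60, 66, 72]

All cut coordinates (distinct, sorted): [4, 16, 24, 38, 46, 60, 66, 72, 76, 87, 93, 102, 110, 116, 135, 141, 153]

Fragment lengths:
  [0,4): 4 bp
  [4,16): 12 bp
  [16,24): 8 bp
  [24,38): 14 bp
  [38,46): 8 bp
  [46,60): 14 bp
  [60,66): 6 bp
  [66,72): 6 bp
  [72,76): 4 bp
  [76,87): 11 bp
  [87,93): 6 bp
  [93,102): 9 bp
  [102,110): 8 bp
  [110,116): 6 bp
  [116,135): 19 bp
  [135,141): 6 bp
  [141,153): 12 bp
  [153,160): 7 bp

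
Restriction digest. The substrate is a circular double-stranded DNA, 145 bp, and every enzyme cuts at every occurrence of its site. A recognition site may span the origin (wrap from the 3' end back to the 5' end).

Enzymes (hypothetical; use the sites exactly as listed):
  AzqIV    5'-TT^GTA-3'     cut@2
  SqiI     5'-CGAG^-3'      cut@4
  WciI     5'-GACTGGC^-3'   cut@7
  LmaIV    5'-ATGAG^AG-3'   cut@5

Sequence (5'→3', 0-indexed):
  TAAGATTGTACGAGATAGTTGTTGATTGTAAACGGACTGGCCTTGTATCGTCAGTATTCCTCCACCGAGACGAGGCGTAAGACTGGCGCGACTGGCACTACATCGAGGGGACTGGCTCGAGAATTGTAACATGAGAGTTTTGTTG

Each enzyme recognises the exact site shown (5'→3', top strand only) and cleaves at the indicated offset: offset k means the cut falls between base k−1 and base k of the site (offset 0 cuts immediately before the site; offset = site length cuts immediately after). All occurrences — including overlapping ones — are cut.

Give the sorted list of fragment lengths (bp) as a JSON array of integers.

[3,4,5,5,7,8,9,9,9,10,11,13,13,14,25]

Scan for sites:
  AzqIV TTGTA/2: at [5, 25, 42, 123, 142] ⇒ [7, 27, 44, 125, 144]
  SqiI CGAG/4: at [10, 65, 70, 103, 117] ⇒ [14, 69, 74, 107, 121]
  WciI GACTGGC/7: at [34, 80, 89, 109] ⇒ [41, 87, 96, 116]
  LmaIV ATGAGAG/5: at [130] ⇒ [135]

Pooled cuts: [7, 14, 27, 41, 44, 69, 74, 87, 96, 107, 116, 121, 125, 135, 144]

Fragment lengths:
  7→14: 7 bp
  14→27: 13 bp
  27→41: 14 bp
  41→44: 3 bp
  44→69: 25 bp
  69→74: 5 bp
  74→87: 13 bp
  87→96: 9 bp
  96→107: 11 bp
  107→116: 9 bp
  116→121: 5 bp
  121→125: 4 bp
  125→135: 10 bp
  135→144: 9 bp
  144→7 (wrap): 145-144+7 = 8 bp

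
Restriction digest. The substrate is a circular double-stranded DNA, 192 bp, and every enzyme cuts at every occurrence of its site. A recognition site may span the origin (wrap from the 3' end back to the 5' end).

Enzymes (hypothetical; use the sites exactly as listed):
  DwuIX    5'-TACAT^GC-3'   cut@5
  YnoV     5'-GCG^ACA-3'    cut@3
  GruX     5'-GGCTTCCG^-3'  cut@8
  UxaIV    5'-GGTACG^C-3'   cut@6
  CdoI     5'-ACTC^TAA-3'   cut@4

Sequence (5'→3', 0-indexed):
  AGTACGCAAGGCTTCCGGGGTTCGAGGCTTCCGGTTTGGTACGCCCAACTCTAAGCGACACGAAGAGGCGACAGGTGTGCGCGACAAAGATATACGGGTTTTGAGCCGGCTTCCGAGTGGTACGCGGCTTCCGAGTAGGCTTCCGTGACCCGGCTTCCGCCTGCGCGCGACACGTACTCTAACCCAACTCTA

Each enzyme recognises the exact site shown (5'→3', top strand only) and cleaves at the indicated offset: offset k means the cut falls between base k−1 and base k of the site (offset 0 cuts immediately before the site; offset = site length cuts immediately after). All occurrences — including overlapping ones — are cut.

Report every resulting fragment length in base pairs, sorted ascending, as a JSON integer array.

[6,8,9,9,10,10,10,11,12,13,13,14,16,19,32]

Site scan:
  DwuIX (TACATGC, off=5): no sites
  YnoV (GCGACA, off=3): starts [54, 67, 80, 166] → cuts [57, 70, 83, 169]
  GruX (GGCTTCCG, off=8): starts [9, 25, 107, 125, 137, 151] → cuts [17, 33, 115, 133, 145, 159]
  UxaIV (GGTACGC, off=6): starts [37, 118] → cuts [43, 124]
  CdoI (ACTCTAA, off=4): starts [47, 175, 186] → cuts [51, 179, 190]

All cut coordinates (distinct, sorted): [17, 33, 43, 51, 57, 70, 83, 115, 124, 133, 145, 159, 169, 179, 190]

Fragment lengths:
  17→33: 16 bp
  33→43: 10 bp
  43→51: 8 bp
  51→57: 6 bp
  57→70: 13 bp
  70→83: 13 bp
  83→115: 32 bp
  115→124: 9 bp
  124→133: 9 bp
  133→145: 12 bp
  145→159: 14 bp
  159→169: 10 bp
  169→179: 10 bp
  179→190: 11 bp
  190→17 (wrap): 192-190+17 = 19 bp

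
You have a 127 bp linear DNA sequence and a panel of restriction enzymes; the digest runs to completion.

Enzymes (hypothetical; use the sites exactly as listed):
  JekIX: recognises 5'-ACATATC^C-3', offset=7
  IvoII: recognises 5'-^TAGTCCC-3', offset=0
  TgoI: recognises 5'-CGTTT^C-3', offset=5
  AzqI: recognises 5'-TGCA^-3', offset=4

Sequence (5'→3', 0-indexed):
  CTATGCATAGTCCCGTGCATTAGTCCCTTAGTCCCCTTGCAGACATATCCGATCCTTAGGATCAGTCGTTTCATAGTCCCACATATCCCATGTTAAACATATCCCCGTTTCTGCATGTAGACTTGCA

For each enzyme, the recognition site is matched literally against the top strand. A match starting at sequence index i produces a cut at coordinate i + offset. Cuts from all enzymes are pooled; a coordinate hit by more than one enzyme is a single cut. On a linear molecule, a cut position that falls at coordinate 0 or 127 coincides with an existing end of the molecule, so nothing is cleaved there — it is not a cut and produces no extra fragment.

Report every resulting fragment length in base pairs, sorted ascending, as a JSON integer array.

Per-enzyme occurrences:
  JekIX (ACATATCC, off=7): starts [42, 80, 96] → cuts [49, 87, 103]
  IvoII (TAGTCCC, off=0): starts [7, 20, 28, 73] → cuts [7, 20, 28, 73]
  TgoI (CGTTTC, off=5): starts [66, 105] → cuts [71, 110]
  AzqI (TGCA, off=4): starts [3, 15, 37, 111, 123] → cuts [7, 19, 41, 115] (position 127 is a terminus of the linear molecule — no cut)

All cut coordinates (distinct, sorted): [7, 19, 20, 28, 41, 49, 71, 73, 87, 103, 110, 115]

Fragment lengths:
  [0,7): 7 bp
  [7,19): 12 bp
  [19,20): 1 bp
  [20,28): 8 bp
  [28,41): 13 bp
  [41,49): 8 bp
  [49,71): 22 bp
  [71,73): 2 bp
  [73,87): 14 bp
  [87,103): 16 bp
  [103,110): 7 bp
  [110,115): 5 bp
  [115,127): 12 bp

[1,2,5,7,7,8,8,12,12,13,14,16,22]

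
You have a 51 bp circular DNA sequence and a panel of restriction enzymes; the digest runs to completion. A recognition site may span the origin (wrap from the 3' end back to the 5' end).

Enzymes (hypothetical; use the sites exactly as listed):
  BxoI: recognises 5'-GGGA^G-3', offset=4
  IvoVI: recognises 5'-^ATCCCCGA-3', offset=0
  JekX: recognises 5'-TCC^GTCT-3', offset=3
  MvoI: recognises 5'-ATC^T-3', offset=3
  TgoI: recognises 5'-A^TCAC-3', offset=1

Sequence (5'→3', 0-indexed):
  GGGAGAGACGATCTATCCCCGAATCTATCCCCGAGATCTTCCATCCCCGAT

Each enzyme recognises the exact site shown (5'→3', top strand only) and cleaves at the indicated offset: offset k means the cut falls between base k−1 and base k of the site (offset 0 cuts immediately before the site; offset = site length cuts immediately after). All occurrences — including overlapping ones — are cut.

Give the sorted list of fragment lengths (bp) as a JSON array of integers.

[1,1,4,9,11,12,13]

Scan for sites:
  BxoI GGGAG/4: at [0] ⇒ [4]
  IvoVI ATCCCCGA/0: at [14, 26, 42] ⇒ [14, 26, 42]
  JekX (TCCGTCT, off=3): no sites
  MvoI ATCT/3: at [10, 22, 35] ⇒ [13, 25, 38]
  TgoI (ATCAC, off=1): no sites

Pooled cuts: [4, 13, 14, 25, 26, 38, 42]

Fragments:
  4→13: 9 bp
  13→14: 1 bp
  14→25: 11 bp
  25→26: 1 bp
  26→38: 12 bp
  38→42: 4 bp
  42→4 (wrap): 51-42+4 = 13 bp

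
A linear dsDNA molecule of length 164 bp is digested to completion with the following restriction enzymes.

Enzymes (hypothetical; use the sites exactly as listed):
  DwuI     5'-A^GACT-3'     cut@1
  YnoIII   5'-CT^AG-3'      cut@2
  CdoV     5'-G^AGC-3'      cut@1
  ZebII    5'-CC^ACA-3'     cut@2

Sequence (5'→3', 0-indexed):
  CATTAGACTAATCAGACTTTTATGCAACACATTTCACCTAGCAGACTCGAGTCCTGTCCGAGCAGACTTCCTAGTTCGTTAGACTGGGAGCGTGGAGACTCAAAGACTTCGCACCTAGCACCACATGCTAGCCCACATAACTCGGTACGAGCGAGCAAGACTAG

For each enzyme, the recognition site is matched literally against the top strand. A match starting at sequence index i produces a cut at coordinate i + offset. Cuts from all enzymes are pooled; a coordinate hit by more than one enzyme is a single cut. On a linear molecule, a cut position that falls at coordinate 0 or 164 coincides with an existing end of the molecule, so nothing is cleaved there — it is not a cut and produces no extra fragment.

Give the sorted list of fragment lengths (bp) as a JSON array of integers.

Scan for sites:
  DwuI (AGACT, off=1): starts [4, 13, 42, 63, 80, 95, 103, 157] → cuts [5, 14, 43, 64, 81, 96, 104, 158]
  YnoIII (CTAG, off=2): starts [37, 70, 114, 127, 160] → cuts [39, 72, 116, 129, 162]
  CdoV (GAGC, off=1): starts [59, 87, 148, 152] → cuts [60, 88, 149, 153]
  ZebII (CCACA, off=2): starts [120, 132] → cuts [122, 134]

Pooled cuts: [5, 14, 39, 43, 60, 64, 72, 81, 88, 96, 104, 116, 122, 129, 134, 149, 153, 158, 162]

Fragment lengths:
  [0,5): 5 bp
  [5,14): 9 bp
  [14,39): 25 bp
  [39,43): 4 bp
  [43,60): 17 bp
  [60,64): 4 bp
  [64,72): 8 bp
  [72,81): 9 bp
  [81,88): 7 bp
  [88,96): 8 bp
  [96,104): 8 bp
  [104,116): 12 bp
  [116,122): 6 bp
  [122,129): 7 bp
  [129,134): 5 bp
  [134,149): 15 bp
  [149,153): 4 bp
  [153,158): 5 bp
  [158,162): 4 bp
  [162,164): 2 bp

[2,4,4,4,4,5,5,5,6,7,7,8,8,8,9,9,12,15,17,25]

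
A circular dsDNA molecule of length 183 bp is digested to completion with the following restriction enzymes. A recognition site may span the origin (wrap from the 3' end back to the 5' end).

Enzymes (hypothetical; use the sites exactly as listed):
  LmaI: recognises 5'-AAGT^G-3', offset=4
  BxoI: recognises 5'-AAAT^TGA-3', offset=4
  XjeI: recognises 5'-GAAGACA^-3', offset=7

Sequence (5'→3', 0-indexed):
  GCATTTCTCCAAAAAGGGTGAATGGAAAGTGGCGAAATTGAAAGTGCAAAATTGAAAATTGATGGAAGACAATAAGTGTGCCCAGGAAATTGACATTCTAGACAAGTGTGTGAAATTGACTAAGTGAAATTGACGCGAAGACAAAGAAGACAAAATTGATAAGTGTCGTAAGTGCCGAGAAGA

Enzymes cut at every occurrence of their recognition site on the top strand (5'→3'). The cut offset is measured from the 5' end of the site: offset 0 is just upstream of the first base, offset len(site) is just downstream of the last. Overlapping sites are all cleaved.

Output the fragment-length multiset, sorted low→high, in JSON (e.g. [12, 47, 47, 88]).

[4,5,6,7,7,7,8,8,9,9,9,9,12,13,13,17,40]

Scan for sites:
  LmaI AAGTG/4: at [26, 41, 73, 103, 121, 160, 169] ⇒ [30, 45, 77, 107, 125, 164, 173]
  BxoI AAATTGA/4: at [34, 48, 55, 86, 112, 126, 152] ⇒ [38, 52, 59, 90, 116, 130, 156]
  XjeI GAAGACA/7: at [64, 136, 145] ⇒ [71, 143, 152]

All cut coordinates (distinct, sorted): [30, 38, 45, 52, 59, 71, 77, 90, 107, 116, 125, 130, 143, 152, 156, 164, 173]

Fragments:
  30→38: 8 bp
  38→45: 7 bp
  45→52: 7 bp
  52→59: 7 bp
  59→71: 12 bp
  71→77: 6 bp
  77→90: 13 bp
  90→107: 17 bp
  107→116: 9 bp
  116→125: 9 bp
  125→130: 5 bp
  130→143: 13 bp
  143→152: 9 bp
  152→156: 4 bp
  156→164: 8 bp
  164→173: 9 bp
  173→30 (wrap): 183-173+30 = 40 bp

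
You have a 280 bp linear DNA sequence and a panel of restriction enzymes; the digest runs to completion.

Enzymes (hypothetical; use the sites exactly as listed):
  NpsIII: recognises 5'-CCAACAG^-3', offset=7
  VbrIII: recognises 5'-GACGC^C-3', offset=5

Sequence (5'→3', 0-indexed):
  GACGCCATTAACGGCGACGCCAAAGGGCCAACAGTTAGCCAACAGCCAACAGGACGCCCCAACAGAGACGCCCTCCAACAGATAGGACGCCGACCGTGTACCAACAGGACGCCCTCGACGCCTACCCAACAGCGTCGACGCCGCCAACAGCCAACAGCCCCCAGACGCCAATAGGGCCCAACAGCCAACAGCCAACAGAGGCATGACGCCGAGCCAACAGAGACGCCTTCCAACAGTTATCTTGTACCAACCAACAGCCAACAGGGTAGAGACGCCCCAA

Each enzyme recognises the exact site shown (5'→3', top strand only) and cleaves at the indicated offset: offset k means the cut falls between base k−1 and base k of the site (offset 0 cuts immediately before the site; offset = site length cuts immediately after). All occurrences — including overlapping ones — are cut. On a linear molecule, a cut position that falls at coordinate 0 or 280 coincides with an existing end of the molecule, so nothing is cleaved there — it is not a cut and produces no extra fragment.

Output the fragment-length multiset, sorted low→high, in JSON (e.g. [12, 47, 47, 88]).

Scan for sites:
  NpsIII (CCAACAG, off=7): starts [27, 38, 45, 58, 74, 100, 125, 143, 150, 177, 184, 191, 213, 229, 250, 257] → cuts [34, 45, 52, 65, 81, 107, 132, 150, 157, 184, 191, 198, 220, 236, 257, 264]
  VbrIII (GACGCC, off=5): starts [0, 15, 52, 66, 85, 107, 116, 136, 163, 204, 221, 270] → cuts [5, 20, 57, 71, 90, 112, 121, 141, 168, 209, 226, 275]

All cut coordinates (distinct, sorted): [5, 20, 34, 45, 52, 57, 65, 71, 81, 90, 107, 112, 121, 132, 141, 150, 157, 168, 184, 191, 198, 209, 220, 226, 236, 257, 264, 275]

Fragment lengths:
  [0,5): 5 bp
  [5,20): 15 bp
  [20,34): 14 bp
  [34,45): 11 bp
  [45,52): 7 bp
  [52,57): 5 bp
  [57,65): 8 bp
  [65,71): 6 bp
  [71,81): 10 bp
  [81,90): 9 bp
  [90,107): 17 bp
  [107,112): 5 bp
  [112,121): 9 bp
  [121,132): 11 bp
  [132,141): 9 bp
  [141,150): 9 bp
  [150,157): 7 bp
  [157,168): 11 bp
  [168,184): 16 bp
  [184,191): 7 bp
  [191,198): 7 bp
  [198,209): 11 bp
  [209,220): 11 bp
  [220,226): 6 bp
  [226,236): 10 bp
  [236,257): 21 bp
  [257,264): 7 bp
  [264,275): 11 bp
  [275,280): 5 bp

[5,5,5,5,6,6,7,7,7,7,7,8,9,9,9,9,10,10,11,11,11,11,11,11,14,15,16,17,21]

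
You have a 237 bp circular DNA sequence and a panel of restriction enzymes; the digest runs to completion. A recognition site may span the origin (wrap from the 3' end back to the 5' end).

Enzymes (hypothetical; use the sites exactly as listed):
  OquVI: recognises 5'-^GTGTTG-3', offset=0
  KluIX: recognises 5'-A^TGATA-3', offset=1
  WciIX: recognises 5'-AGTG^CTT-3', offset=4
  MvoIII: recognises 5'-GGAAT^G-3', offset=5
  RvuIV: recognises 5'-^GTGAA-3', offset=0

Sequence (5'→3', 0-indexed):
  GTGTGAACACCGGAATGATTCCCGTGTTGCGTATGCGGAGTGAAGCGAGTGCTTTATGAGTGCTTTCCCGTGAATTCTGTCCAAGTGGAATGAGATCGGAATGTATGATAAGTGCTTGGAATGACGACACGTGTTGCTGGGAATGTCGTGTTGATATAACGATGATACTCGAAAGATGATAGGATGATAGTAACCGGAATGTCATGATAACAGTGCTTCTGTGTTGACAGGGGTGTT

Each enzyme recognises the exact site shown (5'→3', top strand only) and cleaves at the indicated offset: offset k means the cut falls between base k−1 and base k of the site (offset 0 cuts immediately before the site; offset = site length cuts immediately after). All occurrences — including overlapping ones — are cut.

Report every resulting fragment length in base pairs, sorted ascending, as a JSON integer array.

[3,3,4,5,7,7,7,8,8,8,9,11,11,11,12,12,14,14,14,15,16,16,22]

Site scan:
  OquVI (GTGTTG, off=0): starts [23, 130, 147, 220, 232] → cuts [23, 130, 147, 220, 232]
  KluIX (ATGATA, off=1): starts [104, 161, 175, 183, 203] → cuts [105, 162, 176, 184, 204]
  WciIX (AGTGCTT, off=4): starts [47, 58, 110, 211] → cuts [51, 62, 114, 215]
  MvoIII (GGAATG, off=5): starts [11, 86, 97, 117, 139, 195] → cuts [16, 91, 102, 122, 144, 200]
  RvuIV (GTGAA, off=0): starts [2, 39, 69] → cuts [2, 39, 69]

All cut coordinates (distinct, sorted): [2, 16, 23, 39, 51, 62, 69, 91, 102, 105, 114, 122, 130, 144, 147, 162, 176, 184, 200, 204, 215, 220, 232]

Fragment lengths:
  2→16: 14 bp
  16→23: 7 bp
  23→39: 16 bp
  39→51: 12 bp
  51→62: 11 bp
  62→69: 7 bp
  69→91: 22 bp
  91→102: 11 bp
  102→105: 3 bp
  105→114: 9 bp
  114→122: 8 bp
  122→130: 8 bp
  130→144: 14 bp
  144→147: 3 bp
  147→162: 15 bp
  162→176: 14 bp
  176→184: 8 bp
  184→200: 16 bp
  200→204: 4 bp
  204→215: 11 bp
  215→220: 5 bp
  220→232: 12 bp
  232→2 (wrap): 237-232+2 = 7 bp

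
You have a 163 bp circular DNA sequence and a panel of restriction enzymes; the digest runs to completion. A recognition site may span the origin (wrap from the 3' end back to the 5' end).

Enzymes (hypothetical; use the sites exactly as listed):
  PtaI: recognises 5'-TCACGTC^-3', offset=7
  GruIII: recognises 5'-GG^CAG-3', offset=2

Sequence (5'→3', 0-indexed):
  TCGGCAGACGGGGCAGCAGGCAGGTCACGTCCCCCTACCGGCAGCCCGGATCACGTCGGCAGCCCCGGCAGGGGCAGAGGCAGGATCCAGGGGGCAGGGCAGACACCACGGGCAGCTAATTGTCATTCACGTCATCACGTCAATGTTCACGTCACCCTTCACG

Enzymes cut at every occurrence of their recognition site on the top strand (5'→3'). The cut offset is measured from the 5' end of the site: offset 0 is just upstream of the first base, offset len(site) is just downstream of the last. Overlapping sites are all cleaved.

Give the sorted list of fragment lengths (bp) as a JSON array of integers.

[2,2,5,6,6,7,8,9,9,10,11,12,12,13,14,16,21]

Per-enzyme occurrences:
  PtaI TCACGTC/7: at [24, 50, 126, 134, 146, 158] ⇒ [2, 31, 57, 133, 141, 153]
  GruIII GGCAG/2: at [2, 11, 18, 39, 57, 66, 72, 78, 92, 97, 110] ⇒ [4, 13, 20, 41, 59, 68, 74, 80, 94, 99, 112]

Pooled cuts: [2, 4, 13, 20, 31, 41, 57, 59, 68, 74, 80, 94, 99, 112, 133, 141, 153]

Fragment lengths:
  2→4: 2 bp
  4→13: 9 bp
  13→20: 7 bp
  20→31: 11 bp
  31→41: 10 bp
  41→57: 16 bp
  57→59: 2 bp
  59→68: 9 bp
  68→74: 6 bp
  74→80: 6 bp
  80→94: 14 bp
  94→99: 5 bp
  99→112: 13 bp
  112→133: 21 bp
  133→141: 8 bp
  141→153: 12 bp
  153→2 (wrap): 163-153+2 = 12 bp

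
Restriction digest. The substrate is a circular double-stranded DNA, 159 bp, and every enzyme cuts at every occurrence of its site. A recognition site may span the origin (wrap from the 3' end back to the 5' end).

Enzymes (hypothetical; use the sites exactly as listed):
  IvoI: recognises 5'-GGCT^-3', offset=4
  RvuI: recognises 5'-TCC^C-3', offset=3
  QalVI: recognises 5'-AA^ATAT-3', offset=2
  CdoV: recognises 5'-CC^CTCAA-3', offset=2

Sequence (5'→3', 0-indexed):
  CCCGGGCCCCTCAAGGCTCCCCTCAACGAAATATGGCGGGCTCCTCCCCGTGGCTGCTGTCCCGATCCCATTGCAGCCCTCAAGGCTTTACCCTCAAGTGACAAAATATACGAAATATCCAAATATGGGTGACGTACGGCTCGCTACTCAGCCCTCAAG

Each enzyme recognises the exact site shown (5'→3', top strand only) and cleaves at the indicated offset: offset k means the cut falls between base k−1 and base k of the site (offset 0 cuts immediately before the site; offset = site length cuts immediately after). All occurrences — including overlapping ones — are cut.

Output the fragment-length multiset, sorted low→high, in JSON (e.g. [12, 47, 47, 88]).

[1,2,5,5,6,7,8,8,9,9,9,9,10,12,12,13,15,19]

Per-enzyme occurrences:
  IvoI (GGCT, off=4): starts [14, 38, 51, 83, 137] → cuts [18, 42, 55, 87, 141]
  RvuI (TCCC, off=3): starts [17, 44, 59, 65] → cuts [20, 47, 62, 68]
  QalVI (AAATAT, off=2): starts [28, 103, 112, 120] → cuts [30, 105, 114, 122]
  CdoV (CCCTCAA, off=2): starts [7, 19, 76, 90, 151] → cuts [9, 21, 78, 92, 153]

Pooled cuts: [9, 18, 20, 21, 30, 42, 47, 55, 62, 68, 78, 87, 92, 105, 114, 122, 141, 153]

Fragment lengths:
  9→18: 9 bp
  18→20: 2 bp
  20→21: 1 bp
  21→30: 9 bp
  30→42: 12 bp
  42→47: 5 bp
  47→55: 8 bp
  55→62: 7 bp
  62→68: 6 bp
  68→78: 10 bp
  78→87: 9 bp
  87→92: 5 bp
  92→105: 13 bp
  105→114: 9 bp
  114→122: 8 bp
  122→141: 19 bp
  141→153: 12 bp
  153→9 (wrap): 159-153+9 = 15 bp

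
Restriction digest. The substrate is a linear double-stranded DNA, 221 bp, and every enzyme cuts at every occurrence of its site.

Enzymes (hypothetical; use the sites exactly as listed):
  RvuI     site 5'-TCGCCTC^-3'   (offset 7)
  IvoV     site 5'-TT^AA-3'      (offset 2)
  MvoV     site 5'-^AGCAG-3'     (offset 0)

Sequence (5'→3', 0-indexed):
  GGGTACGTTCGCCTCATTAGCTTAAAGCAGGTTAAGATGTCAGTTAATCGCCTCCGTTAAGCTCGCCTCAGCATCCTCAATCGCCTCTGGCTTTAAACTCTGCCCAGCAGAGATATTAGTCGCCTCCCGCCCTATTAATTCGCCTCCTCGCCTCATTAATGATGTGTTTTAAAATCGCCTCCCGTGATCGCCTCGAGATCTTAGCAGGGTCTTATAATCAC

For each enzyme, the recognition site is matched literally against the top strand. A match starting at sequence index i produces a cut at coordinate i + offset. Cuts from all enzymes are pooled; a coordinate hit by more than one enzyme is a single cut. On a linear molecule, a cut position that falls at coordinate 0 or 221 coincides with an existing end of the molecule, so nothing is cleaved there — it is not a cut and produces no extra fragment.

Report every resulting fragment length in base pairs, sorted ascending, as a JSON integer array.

[2,3,4,7,8,8,8,8,9,10,10,11,11,11,12,13,13,15,18,19,21]

Site scan:
  RvuI (TCGCCTC, off=7): starts [8, 47, 62, 80, 119, 139, 147, 174, 187] → cuts [15, 54, 69, 87, 126, 146, 154, 181, 194]
  IvoV (TTAA, off=2): starts [21, 31, 43, 56, 92, 134, 155, 168] → cuts [23, 33, 45, 58, 94, 136, 157, 170]
  MvoV (AGCAG, off=0): starts [25, 105, 202] → cuts [25, 105, 202]

All cut coordinates (distinct, sorted): [15, 23, 25, 33, 45, 54, 58, 69, 87, 94, 105, 126, 136, 146, 154, 157, 170, 181, 194, 202]

Fragments:
  [0,15): 15 bp
  [15,23): 8 bp
  [23,25): 2 bp
  [25,33): 8 bp
  [33,45): 12 bp
  [45,54): 9 bp
  [54,58): 4 bp
  [58,69): 11 bp
  [69,87): 18 bp
  [87,94): 7 bp
  [94,105): 11 bp
  [105,126): 21 bp
  [126,136): 10 bp
  [136,146): 10 bp
  [146,154): 8 bp
  [154,157): 3 bp
  [157,170): 13 bp
  [170,181): 11 bp
  [181,194): 13 bp
  [194,202): 8 bp
  [202,221): 19 bp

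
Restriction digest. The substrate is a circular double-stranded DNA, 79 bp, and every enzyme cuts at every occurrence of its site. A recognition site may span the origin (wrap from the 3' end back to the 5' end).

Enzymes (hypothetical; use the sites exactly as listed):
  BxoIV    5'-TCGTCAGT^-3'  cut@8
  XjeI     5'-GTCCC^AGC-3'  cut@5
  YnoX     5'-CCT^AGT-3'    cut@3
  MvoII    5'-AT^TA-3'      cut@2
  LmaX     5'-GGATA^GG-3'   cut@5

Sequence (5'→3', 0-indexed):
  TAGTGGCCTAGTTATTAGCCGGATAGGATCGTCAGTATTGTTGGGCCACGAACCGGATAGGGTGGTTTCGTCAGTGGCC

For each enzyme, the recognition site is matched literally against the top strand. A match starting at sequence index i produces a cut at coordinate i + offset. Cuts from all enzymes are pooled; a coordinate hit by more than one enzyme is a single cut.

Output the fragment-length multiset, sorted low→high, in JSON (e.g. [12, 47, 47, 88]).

[5,6,8,10,11,16,23]

Site scan:
  BxoIV TCGTCAGT/8: at [28, 67] ⇒ [36, 75]
  XjeI (GTCCCAGC, off=5): no sites
  YnoX CCTAGT/3: at [6, 77] ⇒ [1, 9]
  MvoII ATTA/2: at [13] ⇒ [15]
  LmaX GGATAGG/5: at [20, 54] ⇒ [25, 59]

Pooled cuts: [1, 9, 15, 25, 36, 59, 75]

Fragments:
  1→9: 8 bp
  9→15: 6 bp
  15→25: 10 bp
  25→36: 11 bp
  36→59: 23 bp
  59→75: 16 bp
  75→1 (wrap): 79-75+1 = 5 bp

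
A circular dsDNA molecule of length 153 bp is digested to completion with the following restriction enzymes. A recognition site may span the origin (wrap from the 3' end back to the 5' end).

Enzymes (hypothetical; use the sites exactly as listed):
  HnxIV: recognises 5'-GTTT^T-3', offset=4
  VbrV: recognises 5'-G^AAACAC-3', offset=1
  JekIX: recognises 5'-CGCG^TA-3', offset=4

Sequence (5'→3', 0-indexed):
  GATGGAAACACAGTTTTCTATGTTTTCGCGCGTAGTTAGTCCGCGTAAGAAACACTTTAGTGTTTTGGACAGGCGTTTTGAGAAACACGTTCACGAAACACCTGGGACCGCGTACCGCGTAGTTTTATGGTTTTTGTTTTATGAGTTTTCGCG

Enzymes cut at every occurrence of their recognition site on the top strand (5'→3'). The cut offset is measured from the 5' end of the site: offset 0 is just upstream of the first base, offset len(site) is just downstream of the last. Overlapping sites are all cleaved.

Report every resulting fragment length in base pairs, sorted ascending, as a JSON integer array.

Scan for sites:
  HnxIV GTTTT/4: at [12, 21, 61, 74, 121, 129, 135, 144] ⇒ [16, 25, 65, 78, 125, 133, 139, 148]
  VbrV GAAACAC/1: at [4, 48, 81, 94] ⇒ [5, 49, 82, 95]
  JekIX CGCGTA/4: at [28, 41, 108, 115] ⇒ [32, 45, 112, 119]

Pooled cuts: [5, 16, 25, 32, 45, 49, 65, 78, 82, 95, 112, 119, 125, 133, 139, 148]

Fragments:
  5→16: 11 bp
  16→25: 9 bp
  25→32: 7 bp
  32→45: 13 bp
  45→49: 4 bp
  49→65: 16 bp
  65→78: 13 bp
  78→82: 4 bp
  82→95: 13 bp
  95→112: 17 bp
  112→119: 7 bp
  119→125: 6 bp
  125→133: 8 bp
  133→139: 6 bp
  139→148: 9 bp
  148→5 (wrap): 153-148+5 = 10 bp

[4,4,6,6,7,7,8,9,9,10,11,13,13,13,16,17]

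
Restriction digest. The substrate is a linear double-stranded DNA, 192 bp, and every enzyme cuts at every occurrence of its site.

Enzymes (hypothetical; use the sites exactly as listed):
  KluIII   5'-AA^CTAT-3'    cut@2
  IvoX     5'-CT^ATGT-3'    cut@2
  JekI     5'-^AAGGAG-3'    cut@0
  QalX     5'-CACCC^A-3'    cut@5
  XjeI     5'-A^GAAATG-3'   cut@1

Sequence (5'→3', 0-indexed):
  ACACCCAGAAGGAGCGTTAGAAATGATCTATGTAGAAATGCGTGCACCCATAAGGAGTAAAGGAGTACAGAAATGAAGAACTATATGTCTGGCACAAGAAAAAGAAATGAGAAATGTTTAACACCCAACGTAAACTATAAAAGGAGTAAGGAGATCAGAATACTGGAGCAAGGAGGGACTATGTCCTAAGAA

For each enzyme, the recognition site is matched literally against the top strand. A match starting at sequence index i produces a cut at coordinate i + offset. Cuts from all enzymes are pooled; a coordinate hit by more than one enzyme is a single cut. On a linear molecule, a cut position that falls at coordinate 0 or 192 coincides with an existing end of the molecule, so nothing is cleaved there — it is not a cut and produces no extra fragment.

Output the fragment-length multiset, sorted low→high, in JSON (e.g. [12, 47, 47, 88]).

[2,2,5,6,6,7,7,8,8,10,10,11,11,11,12,15,16,22,23]

Scan for sites:
  KluIII (AACTAT, off=2): starts [78, 132] → cuts [80, 134]
  IvoX (CTATGT, off=2): starts [27, 178] → cuts [29, 180]
  JekI (AAGGAG, off=0): starts [8, 51, 59, 140, 147, 169] → cuts [8, 51, 59, 140, 147, 169]
  QalX (CACCCA, off=5): starts [1, 44, 121] → cuts [6, 49, 126]
  XjeI (AGAAATG, off=1): starts [18, 33, 68, 102, 109] → cuts [19, 34, 69, 103, 110]

Pooled cuts: [6, 8, 19, 29, 34, 49, 51, 59, 69, 80, 103, 110, 126, 134, 140, 147, 169, 180]

Fragments:
  [0,6): 6 bp
  [6,8): 2 bp
  [8,19): 11 bp
  [19,29): 10 bp
  [29,34): 5 bp
  [34,49): 15 bp
  [49,51): 2 bp
  [51,59): 8 bp
  [59,69): 10 bp
  [69,80): 11 bp
  [80,103): 23 bp
  [103,110): 7 bp
  [110,126): 16 bp
  [126,134): 8 bp
  [134,140): 6 bp
  [140,147): 7 bp
  [147,169): 22 bp
  [169,180): 11 bp
  [180,192): 12 bp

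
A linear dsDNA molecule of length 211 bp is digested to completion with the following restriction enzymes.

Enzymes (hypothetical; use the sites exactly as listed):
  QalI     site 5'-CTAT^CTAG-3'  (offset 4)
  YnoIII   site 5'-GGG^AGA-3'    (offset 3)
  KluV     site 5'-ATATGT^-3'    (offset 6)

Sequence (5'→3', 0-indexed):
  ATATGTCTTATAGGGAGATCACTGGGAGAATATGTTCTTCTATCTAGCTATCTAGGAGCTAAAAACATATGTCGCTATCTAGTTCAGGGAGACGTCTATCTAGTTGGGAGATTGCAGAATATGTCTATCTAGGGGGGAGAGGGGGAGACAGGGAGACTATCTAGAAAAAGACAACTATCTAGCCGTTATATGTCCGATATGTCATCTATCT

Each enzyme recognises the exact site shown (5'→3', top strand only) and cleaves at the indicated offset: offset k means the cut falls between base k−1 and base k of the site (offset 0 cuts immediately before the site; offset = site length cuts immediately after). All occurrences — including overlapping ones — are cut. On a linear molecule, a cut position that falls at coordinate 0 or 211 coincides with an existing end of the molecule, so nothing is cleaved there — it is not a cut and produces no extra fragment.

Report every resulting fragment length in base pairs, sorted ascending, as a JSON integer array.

Site scan:
  QalI (CTATCTAG, off=4): starts [39, 47, 74, 95, 124, 156, 174] → cuts [43, 51, 78, 99, 128, 160, 178]
  YnoIII (GGGAGA, off=3): starts [12, 23, 86, 105, 134, 142, 150] → cuts [15, 26, 89, 108, 137, 145, 153]
  KluV (ATATGT, off=6): starts [0, 29, 66, 118, 187, 196] → cuts [6, 35, 72, 124, 193, 202]

All cut coordinates (distinct, sorted): [6, 15, 26, 35, 43, 51, 72, 78, 89, 99, 108, 124, 128, 137, 145, 153, 160, 178, 193, 202]

Fragments:
  [0,6): 6 bp
  [6,15): 9 bp
  [15,26): 11 bp
  [26,35): 9 bp
  [35,43): 8 bp
  [43,51): 8 bp
  [51,72): 21 bp
  [72,78): 6 bp
  [78,89): 11 bp
  [89,99): 10 bp
  [99,108): 9 bp
  [108,124): 16 bp
  [124,128): 4 bp
  [128,137): 9 bp
  [137,145): 8 bp
  [145,153): 8 bp
  [153,160): 7 bp
  [160,178): 18 bp
  [178,193): 15 bp
  [193,202): 9 bp
  [202,211): 9 bp

[4,6,6,7,8,8,8,8,9,9,9,9,9,9,10,11,11,15,16,18,21]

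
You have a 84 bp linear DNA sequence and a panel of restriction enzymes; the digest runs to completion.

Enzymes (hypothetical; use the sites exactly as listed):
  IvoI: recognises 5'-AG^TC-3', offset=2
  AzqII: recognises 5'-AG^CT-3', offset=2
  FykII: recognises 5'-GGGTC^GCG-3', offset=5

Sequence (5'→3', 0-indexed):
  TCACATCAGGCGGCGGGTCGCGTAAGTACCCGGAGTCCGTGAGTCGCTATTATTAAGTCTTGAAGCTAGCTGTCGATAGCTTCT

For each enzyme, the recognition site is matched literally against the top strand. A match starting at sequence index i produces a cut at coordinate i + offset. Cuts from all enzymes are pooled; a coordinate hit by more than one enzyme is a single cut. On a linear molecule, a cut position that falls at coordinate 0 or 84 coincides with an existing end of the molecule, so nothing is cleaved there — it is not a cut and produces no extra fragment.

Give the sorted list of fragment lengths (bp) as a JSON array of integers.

Per-enzyme occurrences:
  IvoI AGTC/2: at [33, 41, 55] ⇒ [35, 43, 57]
  AzqII AGCT/2: at [63, 67, 77] ⇒ [65, 69, 79]
  FykII GGGTCGCG/5: at [14] ⇒ [19]

Pooled cuts: [19, 35, 43, 57, 65, 69, 79]

Fragments:
  [0,19): 19 bp
  [19,35): 16 bp
  [35,43): 8 bp
  [43,57): 14 bp
  [57,65): 8 bp
  [65,69): 4 bp
  [69,79): 10 bp
  [79,84): 5 bp

[4,5,8,8,10,14,16,19]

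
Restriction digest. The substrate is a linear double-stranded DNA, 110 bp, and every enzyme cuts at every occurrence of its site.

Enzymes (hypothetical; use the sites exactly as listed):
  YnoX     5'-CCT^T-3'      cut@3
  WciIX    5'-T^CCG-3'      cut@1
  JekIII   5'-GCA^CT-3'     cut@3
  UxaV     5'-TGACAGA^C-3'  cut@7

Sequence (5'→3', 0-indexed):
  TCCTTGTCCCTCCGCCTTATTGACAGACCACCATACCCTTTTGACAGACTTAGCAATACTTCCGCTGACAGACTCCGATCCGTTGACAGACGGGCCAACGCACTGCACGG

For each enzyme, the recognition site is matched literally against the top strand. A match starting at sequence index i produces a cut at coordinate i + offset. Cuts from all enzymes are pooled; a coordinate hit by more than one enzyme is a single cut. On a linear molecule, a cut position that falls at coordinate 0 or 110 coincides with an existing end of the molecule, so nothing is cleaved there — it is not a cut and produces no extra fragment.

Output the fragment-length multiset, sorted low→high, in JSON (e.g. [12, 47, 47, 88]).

[2,4,5,6,7,8,9,10,11,11,12,12,13]

Per-enzyme occurrences:
  YnoX (CCTT, off=3): starts [1, 14, 36] → cuts [4, 17, 39]
  WciIX (TCCG, off=1): starts [10, 60, 73, 78] → cuts [11, 61, 74, 79]
  JekIII (GCACT, off=3): starts [99] → cuts [102]
  UxaV (TGACAGAC, off=7): starts [20, 41, 65, 83] → cuts [27, 48, 72, 90]

All cut coordinates (distinct, sorted): [4, 11, 17, 27, 39, 48, 61, 72, 74, 79, 90, 102]

Fragments:
  [0,4): 4 bp
  [4,11): 7 bp
  [11,17): 6 bp
  [17,27): 10 bp
  [27,39): 12 bp
  [39,48): 9 bp
  [48,61): 13 bp
  [61,72): 11 bp
  [72,74): 2 bp
  [74,79): 5 bp
  [79,90): 11 bp
  [90,102): 12 bp
  [102,110): 8 bp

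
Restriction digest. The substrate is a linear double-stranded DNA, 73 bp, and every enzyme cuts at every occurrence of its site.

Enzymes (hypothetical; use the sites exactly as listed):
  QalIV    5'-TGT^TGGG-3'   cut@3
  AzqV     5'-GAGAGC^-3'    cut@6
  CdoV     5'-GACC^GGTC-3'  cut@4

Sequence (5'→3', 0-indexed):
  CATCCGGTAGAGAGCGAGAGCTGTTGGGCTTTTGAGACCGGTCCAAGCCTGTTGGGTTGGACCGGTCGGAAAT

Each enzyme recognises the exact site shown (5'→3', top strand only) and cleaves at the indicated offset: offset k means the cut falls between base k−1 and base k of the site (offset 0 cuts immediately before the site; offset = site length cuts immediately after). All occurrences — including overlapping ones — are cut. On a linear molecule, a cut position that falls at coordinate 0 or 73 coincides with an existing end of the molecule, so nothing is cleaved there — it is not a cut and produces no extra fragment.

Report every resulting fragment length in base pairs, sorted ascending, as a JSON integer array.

Site scan:
  QalIV (TGTTGGG, off=3): starts [21, 49] → cuts [24, 52]
  AzqV (GAGAGC, off=6): starts [9, 15] → cuts [15, 21]
  CdoV (GACCGGTC, off=4): starts [35, 59] → cuts [39, 63]

Pooled cuts: [15, 21, 24, 39, 52, 63]

Fragments:
  [0,15): 15 bp
  [15,21): 6 bp
  [21,24): 3 bp
  [24,39): 15 bp
  [39,52): 13 bp
  [52,63): 11 bp
  [63,73): 10 bp

[3,6,10,11,13,15,15]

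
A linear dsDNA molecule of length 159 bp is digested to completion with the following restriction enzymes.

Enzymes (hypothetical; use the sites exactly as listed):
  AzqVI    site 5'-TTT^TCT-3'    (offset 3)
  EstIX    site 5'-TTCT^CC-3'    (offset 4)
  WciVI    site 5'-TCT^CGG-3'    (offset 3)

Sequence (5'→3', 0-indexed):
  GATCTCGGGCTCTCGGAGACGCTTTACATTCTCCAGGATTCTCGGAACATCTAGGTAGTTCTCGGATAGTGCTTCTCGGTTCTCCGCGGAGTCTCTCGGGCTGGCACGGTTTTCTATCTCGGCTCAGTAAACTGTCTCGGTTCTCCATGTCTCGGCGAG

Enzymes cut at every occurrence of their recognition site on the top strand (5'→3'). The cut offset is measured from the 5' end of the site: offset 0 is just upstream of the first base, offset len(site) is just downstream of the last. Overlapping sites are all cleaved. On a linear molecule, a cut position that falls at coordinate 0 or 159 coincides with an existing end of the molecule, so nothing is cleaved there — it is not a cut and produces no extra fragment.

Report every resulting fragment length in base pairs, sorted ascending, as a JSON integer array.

Per-enzyme occurrences:
  AzqVI (TTTTCT, off=3): starts [109] → cuts [112]
  EstIX (TTCTCC, off=4): starts [28, 79, 140] → cuts [32, 83, 144]
  WciVI (TCTCGG, off=3): starts [2, 10, 39, 59, 73, 93, 116, 134, 149] → cuts [5, 13, 42, 62, 76, 96, 119, 137, 152]

Pooled cuts: [5, 13, 32, 42, 62, 76, 83, 96, 112, 119, 137, 144, 152]

Fragment lengths:
  [0,5): 5 bp
  [5,13): 8 bp
  [13,32): 19 bp
  [32,42): 10 bp
  [42,62): 20 bp
  [62,76): 14 bp
  [76,83): 7 bp
  [83,96): 13 bp
  [96,112): 16 bp
  [112,119): 7 bp
  [119,137): 18 bp
  [137,144): 7 bp
  [144,152): 8 bp
  [152,159): 7 bp

[5,7,7,7,7,8,8,10,13,14,16,18,19,20]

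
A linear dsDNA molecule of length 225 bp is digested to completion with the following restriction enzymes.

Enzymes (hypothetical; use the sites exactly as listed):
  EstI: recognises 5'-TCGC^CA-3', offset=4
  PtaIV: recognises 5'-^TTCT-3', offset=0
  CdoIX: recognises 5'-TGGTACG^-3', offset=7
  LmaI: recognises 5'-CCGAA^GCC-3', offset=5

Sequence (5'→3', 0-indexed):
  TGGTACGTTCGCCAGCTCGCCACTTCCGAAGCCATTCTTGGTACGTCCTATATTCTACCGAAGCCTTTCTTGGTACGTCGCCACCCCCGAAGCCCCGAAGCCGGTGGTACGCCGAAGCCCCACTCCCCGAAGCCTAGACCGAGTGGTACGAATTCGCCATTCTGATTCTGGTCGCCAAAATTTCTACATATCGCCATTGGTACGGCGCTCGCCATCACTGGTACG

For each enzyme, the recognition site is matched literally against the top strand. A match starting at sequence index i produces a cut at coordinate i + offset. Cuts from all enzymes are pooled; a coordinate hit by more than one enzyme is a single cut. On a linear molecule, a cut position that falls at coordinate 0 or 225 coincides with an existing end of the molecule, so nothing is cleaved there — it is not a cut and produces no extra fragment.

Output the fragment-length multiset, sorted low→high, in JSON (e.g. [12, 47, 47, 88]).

[2,4,4,4,5,5,6,6,7,7,7,8,8,8,10,10,10,10,10,11,11,12,13,13,15,19]

Scan for sites:
  EstI TCGCCA/4: at [8, 16, 77, 153, 171, 190, 208] ⇒ [12, 20, 81, 157, 175, 194, 212]
  PtaIV TTCT/0: at [34, 52, 66, 159, 165, 181] ⇒ [34, 52, 66, 159, 165, 181]
  CdoIX TGGTACG/7: at [0, 38, 70, 104, 143, 197, 218] ⇒ [7, 45, 77, 111, 150, 204] (position 225 is a terminus of the linear molecule — no cut)
  LmaI CCGAAGCC/5: at [25, 57, 86, 94, 111, 126] ⇒ [30, 62, 91, 99, 116, 131]

All cut coordinates (distinct, sorted): [7, 12, 20, 30, 34, 45, 52, 62, 66, 77, 81, 91, 99, 111, 116, 131, 150, 157, 159, 165, 175, 181, 194, 204, 212]

Fragment lengths:
  [0,7): 7 bp
  [7,12): 5 bp
  [12,20): 8 bp
  [20,30): 10 bp
  [30,34): 4 bp
  [34,45): 11 bp
  [45,52): 7 bp
  [52,62): 10 bp
  [62,66): 4 bp
  [66,77): 11 bp
  [77,81): 4 bp
  [81,91): 10 bp
  [91,99): 8 bp
  [99,111): 12 bp
  [111,116): 5 bp
  [116,131): 15 bp
  [131,150): 19 bp
  [150,157): 7 bp
  [157,159): 2 bp
  [159,165): 6 bp
  [165,175): 10 bp
  [175,181): 6 bp
  [181,194): 13 bp
  [194,204): 10 bp
  [204,212): 8 bp
  [212,225): 13 bp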